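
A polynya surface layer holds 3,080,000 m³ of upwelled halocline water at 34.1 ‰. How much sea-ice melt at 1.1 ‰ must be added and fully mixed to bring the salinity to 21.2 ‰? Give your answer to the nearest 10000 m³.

1980000 m³

Salt balance: 3,080,000×34.1 + V×1.1 = (3,080,000+V)×21.2
105,028,000 + 1.1V = 65,296,000 + 21.2V
39,732,000 = 20.1V
V = 1,976,716.42 m³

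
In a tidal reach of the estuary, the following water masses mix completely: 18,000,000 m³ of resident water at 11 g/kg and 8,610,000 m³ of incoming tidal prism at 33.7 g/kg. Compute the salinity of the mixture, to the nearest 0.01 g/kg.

18.34 g/kg

By conservation of dissolved salt,
salt = 18,000,000×11 + 8,610,000×33.7 = 198,000,000 + 290,157,000 = 488,157,000
volume = 18,000,000 + 8,610,000 = 26,610,000 m³
S = 488,157,000 / 26,610,000 = 18.3449 g/kg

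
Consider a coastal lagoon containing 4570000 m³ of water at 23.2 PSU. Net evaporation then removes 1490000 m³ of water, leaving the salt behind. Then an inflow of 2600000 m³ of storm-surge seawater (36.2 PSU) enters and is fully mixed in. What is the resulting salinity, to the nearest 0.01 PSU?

After evaporation: salt = 4,570,000×23.2 = 106,024,000; volume = 4,570,000 − 1,490,000 = 3,080,000 m³
After mixing: salt = 106,024,000 + 2,600,000×36.2 = 200,144,000; volume = 3,080,000 + 2,600,000 = 5,680,000 m³
S = 200,144,000 / 5,680,000 = 35.2366 PSU

35.24 PSU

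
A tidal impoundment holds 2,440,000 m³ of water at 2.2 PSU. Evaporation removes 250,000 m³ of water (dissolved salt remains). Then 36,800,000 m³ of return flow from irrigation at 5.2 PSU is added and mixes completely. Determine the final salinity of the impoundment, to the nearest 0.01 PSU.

5.05 PSU

After evaporation: salt = 2,440,000×2.2 = 5,368,000; volume = 2,440,000 − 250,000 = 2,190,000 m³
After mixing: salt = 5,368,000 + 36,800,000×5.2 = 196,728,000; volume = 2,190,000 + 36,800,000 = 38,990,000 m³
S = 196,728,000 / 38,990,000 = 5.0456 PSU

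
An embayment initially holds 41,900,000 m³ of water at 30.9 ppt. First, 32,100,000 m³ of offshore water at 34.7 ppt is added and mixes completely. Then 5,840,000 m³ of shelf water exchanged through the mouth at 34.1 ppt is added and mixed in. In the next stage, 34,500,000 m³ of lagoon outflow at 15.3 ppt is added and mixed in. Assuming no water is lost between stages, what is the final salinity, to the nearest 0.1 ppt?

Salt balance:
Initial salt = 41,900,000×30.9 = 1,294,710,000
After stage 1: salt = 1,294,710,000 + 32,100,000×34.7 = 2,408,580,000; volume = 74,000,000 m³; S = 32.548 ppt
After stage 2: salt = 2,408,580,000 + 5,840,000×34.1 = 2,607,724,000; volume = 79,840,000 m³; S = 32.662 ppt
After stage 3: salt = 2,607,724,000 + 34,500,000×15.3 = 3,135,574,000; volume = 114,340,000 m³
S = 3,135,574,000 / 114,340,000 = 27.4232 ppt

27.4 ppt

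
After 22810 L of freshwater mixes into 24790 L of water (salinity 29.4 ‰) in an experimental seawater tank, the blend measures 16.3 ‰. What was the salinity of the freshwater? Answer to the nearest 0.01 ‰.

Salt balance: 24,790×29.4 + 22,810×S = 47,600×16.3
728,826 + 22,810·S = 775,880
S = (775,880 − 728,826) / 22,810 = 2.0629 ‰

2.06 ‰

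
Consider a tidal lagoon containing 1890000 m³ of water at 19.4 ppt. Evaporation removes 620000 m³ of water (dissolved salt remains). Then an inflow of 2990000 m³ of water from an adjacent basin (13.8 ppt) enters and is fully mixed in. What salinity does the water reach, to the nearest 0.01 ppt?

18.29 ppt

After evaporation: salt = 1,890,000×19.4 = 36,666,000; volume = 1,890,000 − 620,000 = 1,270,000 m³
After mixing: salt = 36,666,000 + 2,990,000×13.8 = 77,928,000; volume = 1,270,000 + 2,990,000 = 4,260,000 m³
S = 77,928,000 / 4,260,000 = 18.293 ppt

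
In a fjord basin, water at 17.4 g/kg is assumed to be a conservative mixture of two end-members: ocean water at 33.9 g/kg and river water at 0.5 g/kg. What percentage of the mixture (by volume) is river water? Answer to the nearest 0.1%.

Let f be the freshwater fraction. Salt balance per unit volume:
f×0.5 + (1−f)×33.9 = 17.4
f = (33.9 − 17.4) / (33.9 − 0.5) = 16.5/33.4 = 0.494

49.4%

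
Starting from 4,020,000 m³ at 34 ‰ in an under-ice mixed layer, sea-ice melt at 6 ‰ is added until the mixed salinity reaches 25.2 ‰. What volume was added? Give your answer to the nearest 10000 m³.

1840000 m³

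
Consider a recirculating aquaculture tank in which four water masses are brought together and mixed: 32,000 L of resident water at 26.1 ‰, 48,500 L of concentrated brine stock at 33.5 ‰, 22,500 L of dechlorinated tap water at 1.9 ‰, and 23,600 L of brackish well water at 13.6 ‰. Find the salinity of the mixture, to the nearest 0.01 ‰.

22.30 ‰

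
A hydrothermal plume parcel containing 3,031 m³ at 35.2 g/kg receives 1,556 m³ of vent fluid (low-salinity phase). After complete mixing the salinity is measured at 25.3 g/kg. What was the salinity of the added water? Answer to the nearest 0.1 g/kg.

6.0 g/kg

Salt balance: 3,031×35.2 + 1,556×S = 4,587×25.3
106,691.2 + 1,556·S = 116,051.1
S = (116,051.1 − 106,691.2) / 1,556 = 6.0154 g/kg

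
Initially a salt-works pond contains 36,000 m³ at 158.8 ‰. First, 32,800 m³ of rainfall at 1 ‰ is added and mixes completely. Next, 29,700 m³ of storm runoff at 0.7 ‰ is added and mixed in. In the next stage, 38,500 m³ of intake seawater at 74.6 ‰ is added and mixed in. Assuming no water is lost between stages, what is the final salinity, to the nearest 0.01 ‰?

Salt balance:
Initial salt = 36,000×158.8 = 5,716,800
After stage 1: salt = 5,716,800 + 32,800×1 = 5,749,600; volume = 68,800 m³; S = 83.57 ‰
After stage 2: salt = 5,749,600 + 29,700×0.7 = 5,770,390; volume = 98,500 m³; S = 58.583 ‰
After stage 3: salt = 5,770,390 + 38,500×74.6 = 8,642,490; volume = 137,000 m³
S = 8,642,490 / 137,000 = 63.0839 ‰

63.08 ‰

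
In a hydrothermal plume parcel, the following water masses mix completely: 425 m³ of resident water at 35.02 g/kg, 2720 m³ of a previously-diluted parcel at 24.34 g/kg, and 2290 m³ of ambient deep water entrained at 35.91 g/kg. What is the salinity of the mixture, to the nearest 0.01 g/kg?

Salt balance:
salt = 425×35.02 + 2,720×24.34 + 2,290×35.91 = 14,883.5 + 66,204.8 + 82,233.9 = 163,322.2
volume = 425 + 2,720 + 2,290 = 5,435 m³
S = 163,322.2 / 5,435 = 30.0501 g/kg

30.05 g/kg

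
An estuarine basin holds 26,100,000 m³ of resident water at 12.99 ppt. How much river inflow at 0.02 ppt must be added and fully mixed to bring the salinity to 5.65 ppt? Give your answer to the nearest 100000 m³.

Salt balance: 26,100,000×12.99 + V×0.02 = (26,100,000+V)×5.65
339,039,000 + 0.02V = 147,465,000 + 5.65V
191,574,000 = 5.63V
V = 34,027,353.46 m³

34000000 m³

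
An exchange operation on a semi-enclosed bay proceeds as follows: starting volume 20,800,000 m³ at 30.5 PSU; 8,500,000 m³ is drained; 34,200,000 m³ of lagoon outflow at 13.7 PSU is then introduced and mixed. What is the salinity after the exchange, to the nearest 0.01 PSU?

18.14 PSU

Remaining after removal: 12,300,000 m³ at 30.5 PSU (salt = 375,150,000)
After addition: salt = 375,150,000 + 34,200,000×13.7 = 843,690,000; volume = 46,500,000 m³
S = 843,690,000 / 46,500,000 = 18.1439 PSU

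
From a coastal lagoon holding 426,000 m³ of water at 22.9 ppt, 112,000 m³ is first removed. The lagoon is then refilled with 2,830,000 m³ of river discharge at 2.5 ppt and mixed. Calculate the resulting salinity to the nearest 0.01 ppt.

4.54 ppt

Remaining after removal: 314,000 m³ at 22.9 ppt (salt = 7,190,600)
After addition: salt = 7,190,600 + 2,830,000×2.5 = 14,265,600; volume = 3,144,000 m³
S = 14,265,600 / 3,144,000 = 4.5374 ppt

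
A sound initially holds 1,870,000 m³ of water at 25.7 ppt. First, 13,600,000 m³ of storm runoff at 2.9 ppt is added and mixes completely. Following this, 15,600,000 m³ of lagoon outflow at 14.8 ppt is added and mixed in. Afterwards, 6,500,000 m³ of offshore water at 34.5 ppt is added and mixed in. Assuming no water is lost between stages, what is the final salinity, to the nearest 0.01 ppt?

14.44 ppt

Mass of salt is conserved:
Initial salt = 1,870,000×25.7 = 48,059,000
After stage 1: salt = 48,059,000 + 13,600,000×2.9 = 87,499,000; volume = 15,470,000 m³; S = 5.656 ppt
After stage 2: salt = 87,499,000 + 15,600,000×14.8 = 318,379,000; volume = 31,070,000 m³; S = 10.247 ppt
After stage 3: salt = 318,379,000 + 6,500,000×34.5 = 542,629,000; volume = 37,570,000 m³
S = 542,629,000 / 37,570,000 = 14.4431 ppt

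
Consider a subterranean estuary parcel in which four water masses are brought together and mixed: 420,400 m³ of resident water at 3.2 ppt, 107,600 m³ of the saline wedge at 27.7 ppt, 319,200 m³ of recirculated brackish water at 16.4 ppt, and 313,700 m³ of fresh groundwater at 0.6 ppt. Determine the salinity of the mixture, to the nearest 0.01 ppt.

8.40 ppt

Weighted by volume,
salt = 420,400×3.2 + 107,600×27.7 + 319,200×16.4 + 313,700×0.6 = 1,345,280 + 2,980,520 + 5,234,880 + 188,220 = 9,748,900
volume = 420,400 + 107,600 + 319,200 + 313,700 = 1,160,900 m³
S = 9,748,900 / 1,160,900 = 8.3977 ppt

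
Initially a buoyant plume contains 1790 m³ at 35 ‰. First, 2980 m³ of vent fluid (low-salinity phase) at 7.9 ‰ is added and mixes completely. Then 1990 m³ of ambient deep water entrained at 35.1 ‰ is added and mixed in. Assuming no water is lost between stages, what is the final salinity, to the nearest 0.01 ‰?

Weighted by volume,
Initial salt = 1,790×35 = 62,650
After stage 1: salt = 62,650 + 2,980×7.9 = 86,192; volume = 4,770 m³; S = 18.07 ‰
After stage 2: salt = 86,192 + 1,990×35.1 = 156,041; volume = 6,760 m³
S = 156,041 / 6,760 = 23.083 ‰

23.08 ‰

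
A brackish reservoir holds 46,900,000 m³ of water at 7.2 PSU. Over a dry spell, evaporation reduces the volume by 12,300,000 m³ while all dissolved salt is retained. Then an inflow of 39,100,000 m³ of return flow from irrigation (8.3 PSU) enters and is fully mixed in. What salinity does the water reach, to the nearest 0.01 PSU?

8.99 PSU

After evaporation: salt = 46,900,000×7.2 = 337,680,000; volume = 46,900,000 − 12,300,000 = 34,600,000 m³
After mixing: salt = 337,680,000 + 39,100,000×8.3 = 662,210,000; volume = 34,600,000 + 39,100,000 = 73,700,000 m³
S = 662,210,000 / 73,700,000 = 8.9852 PSU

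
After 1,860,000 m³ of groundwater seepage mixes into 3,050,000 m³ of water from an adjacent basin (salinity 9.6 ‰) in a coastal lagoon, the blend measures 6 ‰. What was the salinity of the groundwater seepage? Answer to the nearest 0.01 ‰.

Salt balance: 3,050,000×9.6 + 1,860,000×S = 4,910,000×6
29,280,000 + 1,860,000·S = 29,460,000
S = (29,460,000 − 29,280,000) / 1,860,000 = 0.0968 ‰

0.10 ‰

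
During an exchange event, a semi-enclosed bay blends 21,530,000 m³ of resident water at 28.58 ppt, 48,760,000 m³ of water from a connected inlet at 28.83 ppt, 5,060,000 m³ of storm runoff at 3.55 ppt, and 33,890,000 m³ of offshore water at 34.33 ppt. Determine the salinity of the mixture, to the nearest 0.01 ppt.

Mass of salt is conserved:
salt = 21,530,000×28.58 + 48,760,000×28.83 + 5,060,000×3.55 + 33,890,000×34.33 = 615,327,400 + 1,405,750,800 + 17,963,000 + 1,163,443,700 = 3,202,484,900
volume = 21,530,000 + 48,760,000 + 5,060,000 + 33,890,000 = 109,240,000 m³
S = 3,202,484,900 / 109,240,000 = 29.316 ppt

29.32 ppt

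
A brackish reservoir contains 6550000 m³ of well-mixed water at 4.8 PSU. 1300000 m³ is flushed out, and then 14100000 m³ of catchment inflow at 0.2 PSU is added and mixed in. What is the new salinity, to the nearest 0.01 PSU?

1.45 PSU

Remaining after removal: 5,250,000 m³ at 4.8 PSU (salt = 25,200,000)
After addition: salt = 25,200,000 + 14,100,000×0.2 = 28,020,000; volume = 19,350,000 m³
S = 28,020,000 / 19,350,000 = 1.4481 PSU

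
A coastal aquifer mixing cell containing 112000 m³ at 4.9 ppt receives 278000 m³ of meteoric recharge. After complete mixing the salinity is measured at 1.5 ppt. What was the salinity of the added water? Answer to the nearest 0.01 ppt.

Salt balance: 112,000×4.9 + 278,000×S = 390,000×1.5
548,800 + 278,000·S = 585,000
S = (585,000 − 548,800) / 278,000 = 0.1302 ppt

0.13 ppt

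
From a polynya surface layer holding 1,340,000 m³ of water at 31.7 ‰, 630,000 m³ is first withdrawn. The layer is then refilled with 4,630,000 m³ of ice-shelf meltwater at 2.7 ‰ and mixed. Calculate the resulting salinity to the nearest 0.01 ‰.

Remaining after removal: 710,000 m³ at 31.7 ‰ (salt = 22,507,000)
After addition: salt = 22,507,000 + 4,630,000×2.7 = 35,008,000; volume = 5,340,000 m³
S = 35,008,000 / 5,340,000 = 6.5558 ‰

6.56 ‰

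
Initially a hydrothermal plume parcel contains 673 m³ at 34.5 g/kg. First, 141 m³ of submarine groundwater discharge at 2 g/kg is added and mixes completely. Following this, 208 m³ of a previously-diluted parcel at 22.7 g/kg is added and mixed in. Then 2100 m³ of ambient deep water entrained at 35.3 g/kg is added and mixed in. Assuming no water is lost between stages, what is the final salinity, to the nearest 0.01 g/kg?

By conservation of dissolved salt,
Initial salt = 673×34.5 = 23,218.5
After stage 1: salt = 23,218.5 + 141×2 = 23,500.5; volume = 814 m³; S = 28.87 g/kg
After stage 2: salt = 23,500.5 + 208×22.7 = 28,222.1; volume = 1,022 m³; S = 27.615 g/kg
After stage 3: salt = 28,222.1 + 2,100×35.3 = 102,352.1; volume = 3,122 m³
S = 102,352.1 / 3,122 = 32.7841 g/kg

32.78 g/kg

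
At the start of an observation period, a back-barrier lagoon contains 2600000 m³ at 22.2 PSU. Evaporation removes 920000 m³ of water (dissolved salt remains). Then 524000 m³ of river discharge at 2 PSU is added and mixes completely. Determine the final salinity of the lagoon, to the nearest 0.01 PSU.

After evaporation: salt = 2,600,000×22.2 = 57,720,000; volume = 2,600,000 − 920,000 = 1,680,000 m³
After mixing: salt = 57,720,000 + 524,000×2 = 58,768,000; volume = 1,680,000 + 524,000 = 2,204,000 m³
S = 58,768,000 / 2,204,000 = 26.6642 PSU

26.66 PSU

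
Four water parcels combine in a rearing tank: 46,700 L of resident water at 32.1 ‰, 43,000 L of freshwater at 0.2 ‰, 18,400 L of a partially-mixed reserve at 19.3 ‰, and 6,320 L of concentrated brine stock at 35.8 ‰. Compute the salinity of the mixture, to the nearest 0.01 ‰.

18.26 ‰

Total salt / total volume:
salt = 46,700×32.1 + 43,000×0.2 + 18,400×19.3 + 6,320×35.8 = 1,499,070 + 8,600 + 355,120 + 226,256 = 2,089,046
volume = 46,700 + 43,000 + 18,400 + 6,320 = 114,420 L
S = 2,089,046 / 114,420 = 18.2577 ‰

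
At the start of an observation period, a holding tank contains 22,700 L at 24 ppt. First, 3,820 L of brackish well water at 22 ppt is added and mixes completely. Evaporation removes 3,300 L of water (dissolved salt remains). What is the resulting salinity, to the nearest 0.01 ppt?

27.08 ppt

After mixing: salt = 22,700×24 + 3,820×22 = 628,840; volume = 26,520 L
After evaporation: salt unchanged = 628,840; volume = 26,520 − 3,300 = 23,220 L
S = 628,840 / 23,220 = 27.0818 ppt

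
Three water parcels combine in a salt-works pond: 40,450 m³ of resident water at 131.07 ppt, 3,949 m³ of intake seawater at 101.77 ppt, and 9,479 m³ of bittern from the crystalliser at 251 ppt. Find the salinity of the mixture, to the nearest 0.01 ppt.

150.02 ppt

Mass of salt is conserved:
salt = 40,450×131.07 + 3,949×101.77 + 9,479×251 = 5,301,781.5 + 401,889.73 + 2,379,229 = 8,082,900.23
volume = 40,450 + 3,949 + 9,479 = 53,878 m³
S = 8,082,900.23 / 53,878 = 150.0223 ppt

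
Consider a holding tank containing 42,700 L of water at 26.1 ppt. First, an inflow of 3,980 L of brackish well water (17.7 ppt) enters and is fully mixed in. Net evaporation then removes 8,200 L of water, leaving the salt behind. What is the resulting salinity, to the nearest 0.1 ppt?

After mixing: salt = 42,700×26.1 + 3,980×17.7 = 1,184,916; volume = 46,680 L
After evaporation: salt unchanged = 1,184,916; volume = 46,680 − 8,200 = 38,480 L
S = 1,184,916 / 38,480 = 30.793 ppt

30.8 ppt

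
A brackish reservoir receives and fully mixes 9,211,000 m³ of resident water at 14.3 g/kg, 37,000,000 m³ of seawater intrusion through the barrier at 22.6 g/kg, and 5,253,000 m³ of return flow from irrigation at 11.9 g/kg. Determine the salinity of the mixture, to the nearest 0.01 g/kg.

By conservation of dissolved salt,
salt = 9,211,000×14.3 + 37,000,000×22.6 + 5,253,000×11.9 = 131,717,300 + 836,200,000 + 62,510,700 = 1,030,428,000
volume = 9,211,000 + 37,000,000 + 5,253,000 = 51,464,000 m³
S = 1,030,428,000 / 51,464,000 = 20.0223 g/kg

20.02 g/kg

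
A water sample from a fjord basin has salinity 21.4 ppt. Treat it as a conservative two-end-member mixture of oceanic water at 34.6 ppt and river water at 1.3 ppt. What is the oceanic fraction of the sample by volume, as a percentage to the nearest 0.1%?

60.4%

Let g be the oceanic fraction. Salt balance per unit volume:
g×34.6 + (1−g)×1.3 = 21.4
g = (21.4 − 1.3) / (34.6 − 1.3) = 20.1/33.3 = 0.6036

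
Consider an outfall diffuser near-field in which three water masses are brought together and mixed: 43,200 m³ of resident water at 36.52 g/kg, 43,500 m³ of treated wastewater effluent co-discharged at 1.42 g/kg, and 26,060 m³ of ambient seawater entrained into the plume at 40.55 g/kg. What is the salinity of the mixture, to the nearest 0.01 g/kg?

23.91 g/kg

Total salt / total volume:
salt = 43,200×36.52 + 43,500×1.42 + 26,060×40.55 = 1,577,664 + 61,770 + 1,056,733 = 2,696,167
volume = 43,200 + 43,500 + 26,060 = 112,760 m³
S = 2,696,167 / 112,760 = 23.9107 g/kg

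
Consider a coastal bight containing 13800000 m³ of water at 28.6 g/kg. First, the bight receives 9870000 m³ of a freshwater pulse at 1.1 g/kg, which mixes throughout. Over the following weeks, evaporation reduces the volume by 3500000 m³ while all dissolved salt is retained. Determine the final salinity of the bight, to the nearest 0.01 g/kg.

After mixing: salt = 13,800,000×28.6 + 9,870,000×1.1 = 405,537,000; volume = 23,670,000 m³
After evaporation: salt unchanged = 405,537,000; volume = 23,670,000 − 3,500,000 = 20,170,000 m³
S = 405,537,000 / 20,170,000 = 20.1059 g/kg

20.11 g/kg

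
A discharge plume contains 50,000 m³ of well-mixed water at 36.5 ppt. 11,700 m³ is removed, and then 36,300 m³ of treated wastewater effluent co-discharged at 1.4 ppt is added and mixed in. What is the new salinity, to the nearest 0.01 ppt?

19.42 ppt

Remaining after removal: 38,300 m³ at 36.5 ppt (salt = 1,397,950)
After addition: salt = 1,397,950 + 36,300×1.4 = 1,448,770; volume = 74,600 m³
S = 1,448,770 / 74,600 = 19.4205 ppt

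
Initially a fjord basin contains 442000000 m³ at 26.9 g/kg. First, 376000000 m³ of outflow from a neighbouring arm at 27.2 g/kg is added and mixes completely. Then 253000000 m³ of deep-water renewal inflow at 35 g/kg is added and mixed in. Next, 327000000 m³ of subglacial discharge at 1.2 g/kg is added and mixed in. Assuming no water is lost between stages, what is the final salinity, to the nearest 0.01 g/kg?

22.44 g/kg

Mass of salt is conserved:
Initial salt = 442,000,000×26.9 = 11,889,800,000
After stage 1: salt = 11,889,800,000 + 376,000,000×27.2 = 22,117,000,000; volume = 818,000,000 m³; S = 27.038 g/kg
After stage 2: salt = 22,117,000,000 + 253,000,000×35 = 30,972,000,000; volume = 1,071,000,000 m³; S = 28.919 g/kg
After stage 3: salt = 30,972,000,000 + 327,000,000×1.2 = 31,364,400,000; volume = 1,398,000,000 m³
S = 31,364,400,000 / 1,398,000,000 = 22.4352 g/kg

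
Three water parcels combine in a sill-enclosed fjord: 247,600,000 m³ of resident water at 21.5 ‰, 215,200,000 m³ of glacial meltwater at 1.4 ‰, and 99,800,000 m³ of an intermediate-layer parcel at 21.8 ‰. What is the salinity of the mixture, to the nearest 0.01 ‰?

13.86 ‰

Mass of salt is conserved:
salt = 247,600,000×21.5 + 215,200,000×1.4 + 99,800,000×21.8 = 5,323,400,000 + 301,280,000 + 2,175,640,000 = 7,800,320,000
volume = 247,600,000 + 215,200,000 + 99,800,000 = 562,600,000 m³
S = 7,800,320,000 / 562,600,000 = 13.8648 ‰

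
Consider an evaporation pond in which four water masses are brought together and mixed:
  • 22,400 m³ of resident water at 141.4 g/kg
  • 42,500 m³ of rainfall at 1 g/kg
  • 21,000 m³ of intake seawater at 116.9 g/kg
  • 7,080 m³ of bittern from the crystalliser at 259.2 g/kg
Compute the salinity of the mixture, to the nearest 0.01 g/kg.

80.66 g/kg

By conservation of dissolved salt,
salt = 22,400×141.4 + 42,500×1 + 21,000×116.9 + 7,080×259.2 = 3,167,360 + 42,500 + 2,454,900 + 1,835,136 = 7,499,896
volume = 22,400 + 42,500 + 21,000 + 7,080 = 92,980 m³
S = 7,499,896 / 92,980 = 80.6614 g/kg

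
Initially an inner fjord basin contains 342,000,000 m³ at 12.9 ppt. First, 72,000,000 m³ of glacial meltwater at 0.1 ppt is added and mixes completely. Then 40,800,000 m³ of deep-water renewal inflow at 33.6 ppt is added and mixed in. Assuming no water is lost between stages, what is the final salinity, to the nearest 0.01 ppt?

12.73 ppt

Conserving salt mass:
Initial salt = 342,000,000×12.9 = 4,411,800,000
After stage 1: salt = 4,411,800,000 + 72,000,000×0.1 = 4,419,000,000; volume = 414,000,000 m³; S = 10.674 ppt
After stage 2: salt = 4,419,000,000 + 40,800,000×33.6 = 5,789,880,000; volume = 454,800,000 m³
S = 5,789,880,000 / 454,800,000 = 12.7306 ppt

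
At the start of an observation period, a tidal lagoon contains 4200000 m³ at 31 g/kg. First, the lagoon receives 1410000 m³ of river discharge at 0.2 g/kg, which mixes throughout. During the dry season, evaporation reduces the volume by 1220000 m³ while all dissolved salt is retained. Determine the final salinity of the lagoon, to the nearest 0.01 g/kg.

29.72 g/kg

After mixing: salt = 4,200,000×31 + 1,410,000×0.2 = 130,482,000; volume = 5,610,000 m³
After evaporation: salt unchanged = 130,482,000; volume = 5,610,000 − 1,220,000 = 4,390,000 m³
S = 130,482,000 / 4,390,000 = 29.7226 g/kg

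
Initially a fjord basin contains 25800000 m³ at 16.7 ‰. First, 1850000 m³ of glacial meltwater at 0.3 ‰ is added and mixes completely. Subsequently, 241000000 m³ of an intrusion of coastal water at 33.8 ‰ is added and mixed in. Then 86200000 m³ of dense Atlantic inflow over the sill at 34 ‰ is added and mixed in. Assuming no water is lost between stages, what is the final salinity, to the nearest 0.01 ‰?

32.43 ‰

Salt balance:
Initial salt = 25,800,000×16.7 = 430,860,000
After stage 1: salt = 430,860,000 + 1,850,000×0.3 = 431,415,000; volume = 27,650,000 m³; S = 15.603 ‰
After stage 2: salt = 431,415,000 + 241,000,000×33.8 = 8,577,215,000; volume = 268,650,000 m³; S = 31.927 ‰
After stage 3: salt = 8,577,215,000 + 86,200,000×34 = 11,508,015,000; volume = 354,850,000 m³
S = 11,508,015,000 / 354,850,000 = 32.4306 ‰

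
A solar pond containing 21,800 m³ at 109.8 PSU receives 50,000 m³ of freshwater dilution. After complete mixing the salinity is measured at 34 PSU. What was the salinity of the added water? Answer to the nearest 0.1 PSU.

1.0 PSU

Salt balance: 21,800×109.8 + 50,000×S = 71,800×34
2,393,640 + 50,000·S = 2,441,200
S = (2,441,200 − 2,393,640) / 50,000 = 0.9512 PSU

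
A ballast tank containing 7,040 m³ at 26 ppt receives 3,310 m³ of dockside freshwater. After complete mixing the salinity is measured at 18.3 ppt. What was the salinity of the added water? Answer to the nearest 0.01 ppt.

Salt balance: 7,040×26 + 3,310×S = 10,350×18.3
183,040 + 3,310·S = 189,405
S = (189,405 − 183,040) / 3,310 = 1.923 ppt

1.92 ppt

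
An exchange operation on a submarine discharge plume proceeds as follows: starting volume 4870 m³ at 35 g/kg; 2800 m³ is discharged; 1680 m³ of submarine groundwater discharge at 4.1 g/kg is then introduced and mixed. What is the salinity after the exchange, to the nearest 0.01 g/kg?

21.16 g/kg

Remaining after removal: 2,070 m³ at 35 g/kg (salt = 72,450)
After addition: salt = 72,450 + 1,680×4.1 = 79,338; volume = 3,750 m³
S = 79,338 / 3,750 = 21.1568 g/kg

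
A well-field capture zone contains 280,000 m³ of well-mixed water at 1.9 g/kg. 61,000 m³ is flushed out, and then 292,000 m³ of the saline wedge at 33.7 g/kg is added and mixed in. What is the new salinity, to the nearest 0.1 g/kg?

20.1 g/kg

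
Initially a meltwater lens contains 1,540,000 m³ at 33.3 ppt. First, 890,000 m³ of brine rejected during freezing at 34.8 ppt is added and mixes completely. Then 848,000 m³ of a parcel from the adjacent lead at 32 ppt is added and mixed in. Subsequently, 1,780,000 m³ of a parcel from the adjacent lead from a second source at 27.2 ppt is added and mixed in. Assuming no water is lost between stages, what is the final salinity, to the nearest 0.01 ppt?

Conserving salt mass:
Initial salt = 1,540,000×33.3 = 51,282,000
After stage 1: salt = 51,282,000 + 890,000×34.8 = 82,254,000; volume = 2,430,000 m³; S = 33.849 ppt
After stage 2: salt = 82,254,000 + 848,000×32 = 109,390,000; volume = 3,278,000 m³; S = 33.371 ppt
After stage 3: salt = 109,390,000 + 1,780,000×27.2 = 157,806,000; volume = 5,058,000 m³
S = 157,806,000 / 5,058,000 = 31.1993 ppt

31.20 ppt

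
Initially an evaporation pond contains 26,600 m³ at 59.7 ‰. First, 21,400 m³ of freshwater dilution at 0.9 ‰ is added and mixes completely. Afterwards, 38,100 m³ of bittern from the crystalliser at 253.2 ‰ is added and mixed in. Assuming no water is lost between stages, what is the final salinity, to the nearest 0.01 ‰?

Conserving salt mass:
Initial salt = 26,600×59.7 = 1,588,020
After stage 1: salt = 1,588,020 + 21,400×0.9 = 1,607,280; volume = 48,000 m³; S = 33.485 ‰
After stage 2: salt = 1,607,280 + 38,100×253.2 = 11,254,200; volume = 86,100 m³
S = 11,254,200 / 86,100 = 130.7108 ‰

130.71 ‰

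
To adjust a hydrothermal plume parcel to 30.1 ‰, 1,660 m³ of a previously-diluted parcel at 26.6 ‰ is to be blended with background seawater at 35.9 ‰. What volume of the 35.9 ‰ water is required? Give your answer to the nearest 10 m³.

Salt balance: 1,660×26.6 + V×35.9 = (1,660+V)×30.1
44,156 + 35.9V = 49,966 + 30.1V
5,810 = 5.8V
V = 1,001.72 m³

1000 m³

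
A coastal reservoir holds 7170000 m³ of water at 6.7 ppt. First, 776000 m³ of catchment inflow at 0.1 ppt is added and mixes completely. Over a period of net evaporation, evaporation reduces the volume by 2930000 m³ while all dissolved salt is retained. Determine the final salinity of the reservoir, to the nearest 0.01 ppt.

9.59 ppt

After mixing: salt = 7,170,000×6.7 + 776,000×0.1 = 48,116,600; volume = 7,946,000 m³
After evaporation: salt unchanged = 48,116,600; volume = 7,946,000 − 2,930,000 = 5,016,000 m³
S = 48,116,600 / 5,016,000 = 9.5926 ppt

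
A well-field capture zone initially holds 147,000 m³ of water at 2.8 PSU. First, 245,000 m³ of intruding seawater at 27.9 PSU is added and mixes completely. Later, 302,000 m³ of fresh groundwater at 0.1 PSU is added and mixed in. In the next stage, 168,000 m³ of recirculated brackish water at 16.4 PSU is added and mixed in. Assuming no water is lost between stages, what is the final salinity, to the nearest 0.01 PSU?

Weighted by volume,
Initial salt = 147,000×2.8 = 411,600
After stage 1: salt = 411,600 + 245,000×27.9 = 7,247,100; volume = 392,000 m³; S = 18.488 PSU
After stage 2: salt = 7,247,100 + 302,000×0.1 = 7,277,300; volume = 694,000 m³; S = 10.486 PSU
After stage 3: salt = 7,277,300 + 168,000×16.4 = 10,032,500; volume = 862,000 m³
S = 10,032,500 / 862,000 = 11.6386 PSU

11.64 PSU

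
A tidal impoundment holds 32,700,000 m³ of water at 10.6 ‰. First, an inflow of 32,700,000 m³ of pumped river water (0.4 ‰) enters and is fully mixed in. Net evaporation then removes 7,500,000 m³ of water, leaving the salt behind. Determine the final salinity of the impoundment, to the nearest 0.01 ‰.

6.21 ‰

After mixing: salt = 32,700,000×10.6 + 32,700,000×0.4 = 359,700,000; volume = 65,400,000 m³
After evaporation: salt unchanged = 359,700,000; volume = 65,400,000 − 7,500,000 = 57,900,000 m³
S = 359,700,000 / 57,900,000 = 6.2124 ‰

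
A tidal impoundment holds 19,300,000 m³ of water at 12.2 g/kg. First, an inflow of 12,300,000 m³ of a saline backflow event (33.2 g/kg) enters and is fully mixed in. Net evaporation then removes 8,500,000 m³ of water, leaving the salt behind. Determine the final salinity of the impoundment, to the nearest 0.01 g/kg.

After mixing: salt = 19,300,000×12.2 + 12,300,000×33.2 = 643,820,000; volume = 31,600,000 m³
After evaporation: salt unchanged = 643,820,000; volume = 31,600,000 − 8,500,000 = 23,100,000 m³
S = 643,820,000 / 23,100,000 = 27.871 g/kg

27.87 g/kg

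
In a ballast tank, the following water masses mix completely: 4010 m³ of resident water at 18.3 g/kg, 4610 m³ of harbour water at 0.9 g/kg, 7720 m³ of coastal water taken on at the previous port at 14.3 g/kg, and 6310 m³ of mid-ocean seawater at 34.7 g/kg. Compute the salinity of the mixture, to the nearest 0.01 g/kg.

17.96 g/kg

Total salt / total volume:
salt = 4,010×18.3 + 4,610×0.9 + 7,720×14.3 + 6,310×34.7 = 73,383 + 4,149 + 110,396 + 218,957 = 406,885
volume = 4,010 + 4,610 + 7,720 + 6,310 = 22,650 m³
S = 406,885 / 22,650 = 17.964 g/kg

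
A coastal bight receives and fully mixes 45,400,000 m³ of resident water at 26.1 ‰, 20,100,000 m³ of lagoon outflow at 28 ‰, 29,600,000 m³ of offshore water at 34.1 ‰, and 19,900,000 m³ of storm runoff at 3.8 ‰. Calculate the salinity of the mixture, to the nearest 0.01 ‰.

24.63 ‰

By conservation of dissolved salt,
salt = 45,400,000×26.1 + 20,100,000×28 + 29,600,000×34.1 + 19,900,000×3.8 = 1,184,940,000 + 562,800,000 + 1,009,360,000 + 75,620,000 = 2,832,720,000
volume = 45,400,000 + 20,100,000 + 29,600,000 + 19,900,000 = 115,000,000 m³
S = 2,832,720,000 / 115,000,000 = 24.6323 ‰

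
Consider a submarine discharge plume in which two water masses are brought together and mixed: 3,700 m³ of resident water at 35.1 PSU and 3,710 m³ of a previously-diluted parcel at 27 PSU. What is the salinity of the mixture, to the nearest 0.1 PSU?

31.0 PSU

Conserving salt mass:
salt = 3,700×35.1 + 3,710×27 = 129,870 + 100,170 = 230,040
volume = 3,700 + 3,710 = 7,410 m³
S = 230,040 / 7,410 = 31.045 PSU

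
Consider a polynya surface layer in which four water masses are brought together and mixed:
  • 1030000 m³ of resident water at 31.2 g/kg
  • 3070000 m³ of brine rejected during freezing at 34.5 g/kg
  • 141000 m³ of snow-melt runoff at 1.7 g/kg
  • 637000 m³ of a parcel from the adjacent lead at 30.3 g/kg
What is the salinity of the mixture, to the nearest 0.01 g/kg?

Mass of salt is conserved:
salt = 1,030,000×31.2 + 3,070,000×34.5 + 141,000×1.7 + 637,000×30.3 = 32,136,000 + 105,915,000 + 239,700 + 19,301,100 = 157,591,800
volume = 1,030,000 + 3,070,000 + 141,000 + 637,000 = 4,878,000 m³
S = 157,591,800 / 4,878,000 = 32.3066 g/kg

32.31 g/kg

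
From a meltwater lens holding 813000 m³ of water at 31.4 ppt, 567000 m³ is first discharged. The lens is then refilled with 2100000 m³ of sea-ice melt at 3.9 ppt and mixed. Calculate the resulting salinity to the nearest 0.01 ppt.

Remaining after removal: 246,000 m³ at 31.4 ppt (salt = 7,724,400)
After addition: salt = 7,724,400 + 2,100,000×3.9 = 15,914,400; volume = 2,346,000 m³
S = 15,914,400 / 2,346,000 = 6.7836 ppt

6.78 ppt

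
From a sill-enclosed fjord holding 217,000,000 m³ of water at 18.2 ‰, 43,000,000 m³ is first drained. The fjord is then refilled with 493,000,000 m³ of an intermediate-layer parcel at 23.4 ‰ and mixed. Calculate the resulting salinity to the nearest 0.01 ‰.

Remaining after removal: 174,000,000 m³ at 18.2 ‰ (salt = 3,166,800,000)
After addition: salt = 3,166,800,000 + 493,000,000×23.4 = 14,703,000,000; volume = 667,000,000 m³
S = 14,703,000,000 / 667,000,000 = 22.0435 ‰

22.04 ‰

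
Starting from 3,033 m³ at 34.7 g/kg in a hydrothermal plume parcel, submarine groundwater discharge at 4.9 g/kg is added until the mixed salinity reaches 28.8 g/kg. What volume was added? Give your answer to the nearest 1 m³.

749 m³

Salt balance: 3,033×34.7 + V×4.9 = (3,033+V)×28.8
105,245.1 + 4.9V = 87,350.4 + 28.8V
17,894.7 = 23.9V
V = 748.73 m³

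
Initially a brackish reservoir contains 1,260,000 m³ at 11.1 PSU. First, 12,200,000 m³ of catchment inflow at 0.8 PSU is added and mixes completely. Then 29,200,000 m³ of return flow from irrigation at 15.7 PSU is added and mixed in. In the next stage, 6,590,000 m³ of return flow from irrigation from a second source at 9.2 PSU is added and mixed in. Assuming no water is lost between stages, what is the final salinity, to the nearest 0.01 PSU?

Salt balance:
Initial salt = 1,260,000×11.1 = 13,986,000
After stage 1: salt = 13,986,000 + 12,200,000×0.8 = 23,746,000; volume = 13,460,000 m³; S = 1.764 PSU
After stage 2: salt = 23,746,000 + 29,200,000×15.7 = 482,186,000; volume = 42,660,000 m³; S = 11.303 PSU
After stage 3: salt = 482,186,000 + 6,590,000×9.2 = 542,814,000; volume = 49,250,000 m³
S = 542,814,000 / 49,250,000 = 11.0216 PSU

11.02 PSU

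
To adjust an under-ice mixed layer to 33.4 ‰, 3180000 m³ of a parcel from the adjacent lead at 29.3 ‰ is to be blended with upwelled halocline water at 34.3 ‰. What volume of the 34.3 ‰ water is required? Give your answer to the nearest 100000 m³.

Salt balance: 3,180,000×29.3 + V×34.3 = (3,180,000+V)×33.4
93,174,000 + 34.3V = 106,212,000 + 33.4V
13,038,000 = 0.9V
V = 14,486,666.67 m³

14500000 m³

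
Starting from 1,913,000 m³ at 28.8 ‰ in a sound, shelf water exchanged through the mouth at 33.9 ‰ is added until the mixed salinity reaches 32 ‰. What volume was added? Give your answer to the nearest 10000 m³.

3220000 m³

Salt balance: 1,913,000×28.8 + V×33.9 = (1,913,000+V)×32
55,094,400 + 33.9V = 61,216,000 + 32V
6,121,600 = 1.9V
V = 3,221,894.74 m³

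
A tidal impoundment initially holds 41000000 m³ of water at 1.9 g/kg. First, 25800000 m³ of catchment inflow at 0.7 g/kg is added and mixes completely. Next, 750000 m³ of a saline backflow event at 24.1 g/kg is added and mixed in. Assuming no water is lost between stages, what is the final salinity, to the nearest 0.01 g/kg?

1.69 g/kg

Conserving salt mass:
Initial salt = 41,000,000×1.9 = 77,900,000
After stage 1: salt = 77,900,000 + 25,800,000×0.7 = 95,960,000; volume = 66,800,000 m³; S = 1.437 g/kg
After stage 2: salt = 95,960,000 + 750,000×24.1 = 114,035,000; volume = 67,550,000 m³
S = 114,035,000 / 67,550,000 = 1.6882 g/kg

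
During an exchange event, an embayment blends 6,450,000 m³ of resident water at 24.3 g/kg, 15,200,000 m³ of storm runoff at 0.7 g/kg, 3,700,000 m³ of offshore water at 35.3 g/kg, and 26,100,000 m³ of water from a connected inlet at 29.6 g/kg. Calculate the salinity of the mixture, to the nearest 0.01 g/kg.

Conserving salt mass:
salt = 6,450,000×24.3 + 15,200,000×0.7 + 3,700,000×35.3 + 26,100,000×29.6 = 156,735,000 + 10,640,000 + 130,610,000 + 772,560,000 = 1,070,545,000
volume = 6,450,000 + 15,200,000 + 3,700,000 + 26,100,000 = 51,450,000 m³
S = 1,070,545,000 / 51,450,000 = 20.8075 g/kg

20.81 g/kg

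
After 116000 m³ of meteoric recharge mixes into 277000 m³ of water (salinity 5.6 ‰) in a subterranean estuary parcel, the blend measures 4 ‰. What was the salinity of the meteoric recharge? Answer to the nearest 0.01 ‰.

Salt balance: 277,000×5.6 + 116,000×S = 393,000×4
1,551,200 + 116,000·S = 1,572,000
S = (1,572,000 − 1,551,200) / 116,000 = 0.1793 ‰

0.18 ‰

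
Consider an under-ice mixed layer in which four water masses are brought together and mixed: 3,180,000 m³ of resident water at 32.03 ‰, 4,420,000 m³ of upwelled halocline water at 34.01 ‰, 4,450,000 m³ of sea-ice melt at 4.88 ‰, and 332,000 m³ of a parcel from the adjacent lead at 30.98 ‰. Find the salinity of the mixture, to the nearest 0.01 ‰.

22.95 ‰

Mass of salt is conserved:
salt = 3,180,000×32.03 + 4,420,000×34.01 + 4,450,000×4.88 + 332,000×30.98 = 101,855,400 + 150,324,200 + 21,716,000 + 10,285,360 = 284,180,960
volume = 3,180,000 + 4,420,000 + 4,450,000 + 332,000 = 12,382,000 m³
S = 284,180,960 / 12,382,000 = 22.9511 ‰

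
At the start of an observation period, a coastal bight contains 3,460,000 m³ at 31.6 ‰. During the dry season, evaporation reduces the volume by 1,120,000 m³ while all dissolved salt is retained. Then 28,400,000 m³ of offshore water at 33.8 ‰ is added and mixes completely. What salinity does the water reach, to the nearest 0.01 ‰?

After evaporation: salt = 3,460,000×31.6 = 109,336,000; volume = 3,460,000 − 1,120,000 = 2,340,000 m³
After mixing: salt = 109,336,000 + 28,400,000×33.8 = 1,069,256,000; volume = 2,340,000 + 28,400,000 = 30,740,000 m³
S = 1,069,256,000 / 30,740,000 = 34.7839 ‰

34.78 ‰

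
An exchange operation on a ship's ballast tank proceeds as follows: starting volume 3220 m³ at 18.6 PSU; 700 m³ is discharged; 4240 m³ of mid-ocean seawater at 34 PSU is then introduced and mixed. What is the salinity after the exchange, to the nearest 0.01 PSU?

Remaining after removal: 2,520 m³ at 18.6 PSU (salt = 46,872)
After addition: salt = 46,872 + 4,240×34 = 191,032; volume = 6,760 m³
S = 191,032 / 6,760 = 28.2592 PSU

28.26 PSU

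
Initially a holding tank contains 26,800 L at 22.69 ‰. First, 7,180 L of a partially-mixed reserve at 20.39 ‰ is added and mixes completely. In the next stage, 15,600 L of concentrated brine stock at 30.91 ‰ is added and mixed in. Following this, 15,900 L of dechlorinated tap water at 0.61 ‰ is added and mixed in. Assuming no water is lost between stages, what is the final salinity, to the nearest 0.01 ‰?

19.03 ‰

Weighted by volume,
Initial salt = 26,800×22.69 = 608,092
After stage 1: salt = 608,092 + 7,180×20.39 = 754,492.2; volume = 33,980 L; S = 22.204 ‰
After stage 2: salt = 754,492.2 + 15,600×30.91 = 1,236,688.2; volume = 49,580 L; S = 24.943 ‰
After stage 3: salt = 1,236,688.2 + 15,900×0.61 = 1,246,387.2; volume = 65,480 L
S = 1,246,387.2 / 65,480 = 19.0346 ‰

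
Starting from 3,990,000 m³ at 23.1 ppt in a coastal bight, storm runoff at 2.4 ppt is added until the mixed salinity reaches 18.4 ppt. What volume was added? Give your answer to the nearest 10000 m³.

1170000 m³

Salt balance: 3,990,000×23.1 + V×2.4 = (3,990,000+V)×18.4
92,169,000 + 2.4V = 73,416,000 + 18.4V
18,753,000 = 16V
V = 1,172,062.5 m³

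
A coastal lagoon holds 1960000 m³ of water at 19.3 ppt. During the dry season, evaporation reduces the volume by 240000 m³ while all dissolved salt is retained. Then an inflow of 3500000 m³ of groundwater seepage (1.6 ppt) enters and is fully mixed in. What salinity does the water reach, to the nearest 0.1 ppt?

8.3 ppt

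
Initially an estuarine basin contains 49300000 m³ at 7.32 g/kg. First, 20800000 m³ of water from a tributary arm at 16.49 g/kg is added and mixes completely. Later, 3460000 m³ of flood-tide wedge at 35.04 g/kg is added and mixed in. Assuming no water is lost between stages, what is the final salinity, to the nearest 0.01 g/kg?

11.22 g/kg

Weighted by volume,
Initial salt = 49,300,000×7.32 = 360,876,000
After stage 1: salt = 360,876,000 + 20,800,000×16.49 = 703,868,000; volume = 70,100,000 m³; S = 10.041 g/kg
After stage 2: salt = 703,868,000 + 3,460,000×35.04 = 825,106,400; volume = 73,560,000 m³
S = 825,106,400 / 73,560,000 = 11.2168 g/kg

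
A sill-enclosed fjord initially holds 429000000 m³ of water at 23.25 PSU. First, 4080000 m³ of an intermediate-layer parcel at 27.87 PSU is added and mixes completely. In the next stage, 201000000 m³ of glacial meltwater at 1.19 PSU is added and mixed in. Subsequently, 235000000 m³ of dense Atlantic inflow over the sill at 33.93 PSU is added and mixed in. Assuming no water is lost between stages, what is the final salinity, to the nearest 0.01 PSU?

21.06 PSU

Salt balance:
Initial salt = 429,000,000×23.25 = 9,974,250,000
After stage 1: salt = 9,974,250,000 + 4,080,000×27.87 = 10,087,959,600; volume = 433,080,000 m³; S = 23.294 PSU
After stage 2: salt = 10,087,959,600 + 201,000,000×1.19 = 10,327,149,600; volume = 634,080,000 m³; S = 16.287 PSU
After stage 3: salt = 10,327,149,600 + 235,000,000×33.93 = 18,300,699,600; volume = 869,080,000 m³
S = 18,300,699,600 / 869,080,000 = 21.0576 PSU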